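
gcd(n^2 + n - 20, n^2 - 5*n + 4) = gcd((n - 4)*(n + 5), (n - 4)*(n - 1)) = n - 4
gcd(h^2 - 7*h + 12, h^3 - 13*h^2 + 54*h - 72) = h^2 - 7*h + 12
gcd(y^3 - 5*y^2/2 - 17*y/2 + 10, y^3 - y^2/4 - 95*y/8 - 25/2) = y^2 - 3*y/2 - 10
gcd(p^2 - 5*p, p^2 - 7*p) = p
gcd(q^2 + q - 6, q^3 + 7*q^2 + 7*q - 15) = q + 3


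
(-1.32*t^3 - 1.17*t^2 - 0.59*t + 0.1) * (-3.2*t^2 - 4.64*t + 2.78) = 4.224*t^5 + 9.8688*t^4 + 3.6472*t^3 - 0.835*t^2 - 2.1042*t + 0.278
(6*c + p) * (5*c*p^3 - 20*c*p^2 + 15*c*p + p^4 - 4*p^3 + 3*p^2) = 30*c^2*p^3 - 120*c^2*p^2 + 90*c^2*p + 11*c*p^4 - 44*c*p^3 + 33*c*p^2 + p^5 - 4*p^4 + 3*p^3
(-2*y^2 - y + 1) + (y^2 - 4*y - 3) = -y^2 - 5*y - 2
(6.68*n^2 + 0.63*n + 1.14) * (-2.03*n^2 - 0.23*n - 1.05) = -13.5604*n^4 - 2.8153*n^3 - 9.4731*n^2 - 0.9237*n - 1.197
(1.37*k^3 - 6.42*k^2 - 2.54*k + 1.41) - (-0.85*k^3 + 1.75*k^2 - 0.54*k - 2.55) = 2.22*k^3 - 8.17*k^2 - 2.0*k + 3.96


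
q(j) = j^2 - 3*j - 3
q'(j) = 2*j - 3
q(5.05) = 7.35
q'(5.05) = 7.10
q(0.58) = -4.40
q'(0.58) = -1.84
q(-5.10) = 38.31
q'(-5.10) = -13.20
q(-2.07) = 7.49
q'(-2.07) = -7.14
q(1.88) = -5.11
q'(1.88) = 0.76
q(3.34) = -1.86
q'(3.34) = 3.68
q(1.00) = -5.00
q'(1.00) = -1.00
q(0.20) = -3.56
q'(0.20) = -2.60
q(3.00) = -3.00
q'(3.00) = 3.00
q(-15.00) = 267.00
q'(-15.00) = -33.00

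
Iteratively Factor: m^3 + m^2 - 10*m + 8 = (m - 1)*(m^2 + 2*m - 8) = (m - 2)*(m - 1)*(m + 4)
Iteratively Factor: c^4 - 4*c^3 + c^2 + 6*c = (c + 1)*(c^3 - 5*c^2 + 6*c) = (c - 2)*(c + 1)*(c^2 - 3*c) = c*(c - 2)*(c + 1)*(c - 3)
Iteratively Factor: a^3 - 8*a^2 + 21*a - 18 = (a - 3)*(a^2 - 5*a + 6) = (a - 3)*(a - 2)*(a - 3)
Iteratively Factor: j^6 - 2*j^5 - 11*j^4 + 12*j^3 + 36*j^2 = (j - 3)*(j^5 + j^4 - 8*j^3 - 12*j^2) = (j - 3)*(j + 2)*(j^4 - j^3 - 6*j^2) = j*(j - 3)*(j + 2)*(j^3 - j^2 - 6*j) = j*(j - 3)*(j + 2)^2*(j^2 - 3*j) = j^2*(j - 3)*(j + 2)^2*(j - 3)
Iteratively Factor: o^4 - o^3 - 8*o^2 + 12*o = (o + 3)*(o^3 - 4*o^2 + 4*o) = o*(o + 3)*(o^2 - 4*o + 4) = o*(o - 2)*(o + 3)*(o - 2)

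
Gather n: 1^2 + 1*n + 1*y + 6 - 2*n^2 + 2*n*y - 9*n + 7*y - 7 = -2*n^2 + n*(2*y - 8) + 8*y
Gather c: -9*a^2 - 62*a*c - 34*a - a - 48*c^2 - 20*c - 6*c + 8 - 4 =-9*a^2 - 35*a - 48*c^2 + c*(-62*a - 26) + 4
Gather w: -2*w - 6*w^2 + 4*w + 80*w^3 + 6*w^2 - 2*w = 80*w^3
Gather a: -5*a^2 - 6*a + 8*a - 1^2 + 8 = -5*a^2 + 2*a + 7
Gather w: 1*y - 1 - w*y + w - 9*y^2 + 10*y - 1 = w*(1 - y) - 9*y^2 + 11*y - 2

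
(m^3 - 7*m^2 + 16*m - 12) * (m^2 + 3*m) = m^5 - 4*m^4 - 5*m^3 + 36*m^2 - 36*m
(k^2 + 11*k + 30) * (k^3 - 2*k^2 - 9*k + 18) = k^5 + 9*k^4 - k^3 - 141*k^2 - 72*k + 540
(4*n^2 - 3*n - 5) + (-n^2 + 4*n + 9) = 3*n^2 + n + 4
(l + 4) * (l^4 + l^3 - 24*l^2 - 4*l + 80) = l^5 + 5*l^4 - 20*l^3 - 100*l^2 + 64*l + 320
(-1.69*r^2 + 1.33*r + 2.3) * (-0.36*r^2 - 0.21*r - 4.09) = 0.6084*r^4 - 0.1239*r^3 + 5.8048*r^2 - 5.9227*r - 9.407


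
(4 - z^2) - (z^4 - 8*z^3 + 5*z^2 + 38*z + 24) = -z^4 + 8*z^3 - 6*z^2 - 38*z - 20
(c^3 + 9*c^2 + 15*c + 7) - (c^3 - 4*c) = 9*c^2 + 19*c + 7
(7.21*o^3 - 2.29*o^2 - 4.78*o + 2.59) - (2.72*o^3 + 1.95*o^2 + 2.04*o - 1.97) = 4.49*o^3 - 4.24*o^2 - 6.82*o + 4.56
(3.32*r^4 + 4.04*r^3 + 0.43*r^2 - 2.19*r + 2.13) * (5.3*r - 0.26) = 17.596*r^5 + 20.5488*r^4 + 1.2286*r^3 - 11.7188*r^2 + 11.8584*r - 0.5538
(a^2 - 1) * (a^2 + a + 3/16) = a^4 + a^3 - 13*a^2/16 - a - 3/16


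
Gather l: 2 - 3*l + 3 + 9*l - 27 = 6*l - 22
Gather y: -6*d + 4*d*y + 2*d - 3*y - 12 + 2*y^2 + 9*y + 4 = -4*d + 2*y^2 + y*(4*d + 6) - 8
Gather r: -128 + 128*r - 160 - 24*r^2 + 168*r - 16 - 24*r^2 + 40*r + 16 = -48*r^2 + 336*r - 288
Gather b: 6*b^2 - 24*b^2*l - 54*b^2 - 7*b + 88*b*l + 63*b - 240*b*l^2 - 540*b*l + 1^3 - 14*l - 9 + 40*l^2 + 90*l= b^2*(-24*l - 48) + b*(-240*l^2 - 452*l + 56) + 40*l^2 + 76*l - 8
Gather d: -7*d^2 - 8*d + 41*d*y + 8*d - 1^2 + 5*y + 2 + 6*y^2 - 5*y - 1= -7*d^2 + 41*d*y + 6*y^2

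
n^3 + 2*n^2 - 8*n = n*(n - 2)*(n + 4)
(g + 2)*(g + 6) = g^2 + 8*g + 12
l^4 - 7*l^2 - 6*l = l*(l - 3)*(l + 1)*(l + 2)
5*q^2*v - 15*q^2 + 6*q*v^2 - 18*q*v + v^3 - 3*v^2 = (q + v)*(5*q + v)*(v - 3)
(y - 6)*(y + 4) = y^2 - 2*y - 24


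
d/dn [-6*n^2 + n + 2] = 1 - 12*n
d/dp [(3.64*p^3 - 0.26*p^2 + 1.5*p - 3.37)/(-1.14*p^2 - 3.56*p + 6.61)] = (-4.1496*p^4 - 25.9168*p^3 + 74.8168*p^2 - 11.1208*p - 2.0822)/(1.2996*p^4 + 8.1168*p^3 - 2.3972*p^2 - 47.0632*p + 43.6921)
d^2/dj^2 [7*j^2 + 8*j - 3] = 14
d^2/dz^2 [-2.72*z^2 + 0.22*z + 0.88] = -5.44000000000000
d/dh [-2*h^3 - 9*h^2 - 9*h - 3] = -6*h^2 - 18*h - 9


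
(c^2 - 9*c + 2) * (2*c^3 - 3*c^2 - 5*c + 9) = 2*c^5 - 21*c^4 + 26*c^3 + 48*c^2 - 91*c + 18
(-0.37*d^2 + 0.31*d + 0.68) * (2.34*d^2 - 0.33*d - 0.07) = -0.8658*d^4 + 0.8475*d^3 + 1.5148*d^2 - 0.2461*d - 0.0476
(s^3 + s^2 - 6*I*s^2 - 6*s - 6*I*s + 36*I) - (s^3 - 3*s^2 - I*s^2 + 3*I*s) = 4*s^2 - 5*I*s^2 - 6*s - 9*I*s + 36*I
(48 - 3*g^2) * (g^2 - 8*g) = -3*g^4 + 24*g^3 + 48*g^2 - 384*g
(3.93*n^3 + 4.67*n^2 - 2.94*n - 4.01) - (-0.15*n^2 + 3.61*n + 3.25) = 3.93*n^3 + 4.82*n^2 - 6.55*n - 7.26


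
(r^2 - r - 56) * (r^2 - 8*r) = r^4 - 9*r^3 - 48*r^2 + 448*r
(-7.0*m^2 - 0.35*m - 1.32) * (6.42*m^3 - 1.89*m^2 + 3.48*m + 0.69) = -44.94*m^5 + 10.983*m^4 - 32.1729*m^3 - 3.5532*m^2 - 4.8351*m - 0.9108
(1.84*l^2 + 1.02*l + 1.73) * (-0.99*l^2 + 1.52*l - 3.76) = -1.8216*l^4 + 1.787*l^3 - 7.0807*l^2 - 1.2056*l - 6.5048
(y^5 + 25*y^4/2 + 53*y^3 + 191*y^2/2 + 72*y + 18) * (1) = y^5 + 25*y^4/2 + 53*y^3 + 191*y^2/2 + 72*y + 18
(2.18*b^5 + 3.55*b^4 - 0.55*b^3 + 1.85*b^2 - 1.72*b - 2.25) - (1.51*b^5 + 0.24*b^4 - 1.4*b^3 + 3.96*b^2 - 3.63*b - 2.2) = 0.67*b^5 + 3.31*b^4 + 0.85*b^3 - 2.11*b^2 + 1.91*b - 0.0499999999999998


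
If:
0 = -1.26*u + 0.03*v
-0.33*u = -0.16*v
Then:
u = 0.00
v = 0.00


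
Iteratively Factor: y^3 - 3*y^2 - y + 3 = (y + 1)*(y^2 - 4*y + 3) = (y - 1)*(y + 1)*(y - 3)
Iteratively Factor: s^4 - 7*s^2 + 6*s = (s - 1)*(s^3 + s^2 - 6*s) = (s - 2)*(s - 1)*(s^2 + 3*s) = s*(s - 2)*(s - 1)*(s + 3)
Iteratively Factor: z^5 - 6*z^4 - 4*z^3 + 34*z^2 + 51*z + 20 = (z + 1)*(z^4 - 7*z^3 + 3*z^2 + 31*z + 20) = (z - 4)*(z + 1)*(z^3 - 3*z^2 - 9*z - 5) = (z - 4)*(z + 1)^2*(z^2 - 4*z - 5) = (z - 4)*(z + 1)^3*(z - 5)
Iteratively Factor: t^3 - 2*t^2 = (t - 2)*(t^2) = t*(t - 2)*(t)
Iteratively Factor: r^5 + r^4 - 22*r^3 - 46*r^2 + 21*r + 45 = (r + 3)*(r^4 - 2*r^3 - 16*r^2 + 2*r + 15) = (r - 5)*(r + 3)*(r^3 + 3*r^2 - r - 3) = (r - 5)*(r + 1)*(r + 3)*(r^2 + 2*r - 3) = (r - 5)*(r + 1)*(r + 3)^2*(r - 1)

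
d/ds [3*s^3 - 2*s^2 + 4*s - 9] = 9*s^2 - 4*s + 4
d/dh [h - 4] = 1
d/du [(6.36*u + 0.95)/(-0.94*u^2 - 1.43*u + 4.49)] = (5.9784*u^2 + 1.786*u + 29.9149)/(0.8836*u^4 + 2.6884*u^3 - 6.3963*u^2 - 12.8414*u + 20.1601)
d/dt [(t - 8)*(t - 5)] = 2*t - 13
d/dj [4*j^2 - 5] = 8*j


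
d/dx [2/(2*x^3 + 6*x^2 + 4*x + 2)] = (-3*x^2 - 6*x - 2)/(x^3 + 3*x^2 + 2*x + 1)^2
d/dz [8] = 0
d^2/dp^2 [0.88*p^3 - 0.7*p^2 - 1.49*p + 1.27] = 5.28*p - 1.4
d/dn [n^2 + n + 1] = 2*n + 1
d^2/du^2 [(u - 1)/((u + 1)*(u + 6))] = 2*(u^3 - 3*u^2 - 39*u - 85)/(u^6 + 21*u^5 + 165*u^4 + 595*u^3 + 990*u^2 + 756*u + 216)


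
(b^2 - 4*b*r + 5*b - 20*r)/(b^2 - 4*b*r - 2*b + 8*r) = (b + 5)/(b - 2)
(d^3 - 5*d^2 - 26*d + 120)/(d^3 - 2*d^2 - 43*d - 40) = (d^2 - 10*d + 24)/(d^2 - 7*d - 8)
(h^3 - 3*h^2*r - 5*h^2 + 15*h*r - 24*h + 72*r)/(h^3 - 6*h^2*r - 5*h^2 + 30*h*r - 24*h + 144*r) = (-h + 3*r)/(-h + 6*r)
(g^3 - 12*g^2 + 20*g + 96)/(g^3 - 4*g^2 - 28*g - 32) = (g - 6)/(g + 2)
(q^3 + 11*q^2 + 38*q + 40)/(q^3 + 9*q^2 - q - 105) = (q^2 + 6*q + 8)/(q^2 + 4*q - 21)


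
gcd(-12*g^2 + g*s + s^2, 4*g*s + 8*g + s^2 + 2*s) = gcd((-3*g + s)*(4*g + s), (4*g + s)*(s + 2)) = 4*g + s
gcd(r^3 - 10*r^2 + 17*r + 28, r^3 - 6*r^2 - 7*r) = r^2 - 6*r - 7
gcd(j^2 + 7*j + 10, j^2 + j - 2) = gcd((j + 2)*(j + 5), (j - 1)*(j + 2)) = j + 2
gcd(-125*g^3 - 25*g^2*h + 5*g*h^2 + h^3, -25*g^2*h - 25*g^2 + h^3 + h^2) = 25*g^2 - h^2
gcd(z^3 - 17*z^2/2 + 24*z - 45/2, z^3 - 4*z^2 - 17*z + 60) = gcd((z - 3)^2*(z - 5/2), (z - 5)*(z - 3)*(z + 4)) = z - 3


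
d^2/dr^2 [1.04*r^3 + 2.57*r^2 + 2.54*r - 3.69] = 6.24*r + 5.14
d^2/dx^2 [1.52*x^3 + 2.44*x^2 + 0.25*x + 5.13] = 9.12*x + 4.88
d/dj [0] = 0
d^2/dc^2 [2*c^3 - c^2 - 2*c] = 12*c - 2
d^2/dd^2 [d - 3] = 0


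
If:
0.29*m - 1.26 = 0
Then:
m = 4.34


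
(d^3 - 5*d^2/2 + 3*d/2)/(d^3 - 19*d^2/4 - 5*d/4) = 2*(-2*d^2 + 5*d - 3)/(-4*d^2 + 19*d + 5)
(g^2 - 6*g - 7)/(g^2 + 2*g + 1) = (g - 7)/(g + 1)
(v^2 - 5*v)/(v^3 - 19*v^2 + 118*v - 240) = v/(v^2 - 14*v + 48)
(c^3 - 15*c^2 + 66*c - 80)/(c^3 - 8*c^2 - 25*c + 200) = (c - 2)/(c + 5)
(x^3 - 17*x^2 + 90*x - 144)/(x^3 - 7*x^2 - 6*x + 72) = (x^2 - 11*x + 24)/(x^2 - x - 12)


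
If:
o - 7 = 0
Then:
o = 7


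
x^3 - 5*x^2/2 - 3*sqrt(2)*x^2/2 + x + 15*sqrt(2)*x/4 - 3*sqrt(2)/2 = (x - 2)*(x - 1/2)*(x - 3*sqrt(2)/2)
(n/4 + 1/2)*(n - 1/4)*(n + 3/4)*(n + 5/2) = n^4/4 + 5*n^3/4 + 113*n^2/64 + 53*n/128 - 15/64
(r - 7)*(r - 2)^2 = r^3 - 11*r^2 + 32*r - 28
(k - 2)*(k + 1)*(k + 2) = k^3 + k^2 - 4*k - 4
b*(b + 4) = b^2 + 4*b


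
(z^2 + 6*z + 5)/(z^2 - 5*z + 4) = (z^2 + 6*z + 5)/(z^2 - 5*z + 4)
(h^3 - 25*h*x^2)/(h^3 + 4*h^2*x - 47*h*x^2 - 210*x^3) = h*(-h + 5*x)/(-h^2 + h*x + 42*x^2)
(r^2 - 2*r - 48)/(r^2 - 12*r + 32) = (r + 6)/(r - 4)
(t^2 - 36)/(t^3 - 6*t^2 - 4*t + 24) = (t + 6)/(t^2 - 4)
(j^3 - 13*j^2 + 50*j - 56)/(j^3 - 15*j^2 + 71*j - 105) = (j^2 - 6*j + 8)/(j^2 - 8*j + 15)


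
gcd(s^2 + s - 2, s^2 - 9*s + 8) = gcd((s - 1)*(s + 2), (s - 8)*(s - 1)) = s - 1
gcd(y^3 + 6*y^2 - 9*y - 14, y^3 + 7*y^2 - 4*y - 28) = y^2 + 5*y - 14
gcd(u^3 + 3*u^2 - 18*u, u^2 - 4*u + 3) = u - 3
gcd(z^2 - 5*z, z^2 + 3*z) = z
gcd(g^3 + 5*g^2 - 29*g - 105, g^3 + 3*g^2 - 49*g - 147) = g^2 + 10*g + 21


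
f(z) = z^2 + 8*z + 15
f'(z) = 2*z + 8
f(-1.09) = 7.47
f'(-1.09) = 5.82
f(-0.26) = 12.99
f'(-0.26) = 7.48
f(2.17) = 37.07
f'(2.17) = 12.34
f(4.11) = 64.77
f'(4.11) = 16.22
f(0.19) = 16.56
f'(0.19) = 8.38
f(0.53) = 19.52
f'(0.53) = 9.06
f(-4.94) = -0.12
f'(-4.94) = -1.88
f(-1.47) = 5.40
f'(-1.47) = 5.06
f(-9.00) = 24.00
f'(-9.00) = -10.00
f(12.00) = 255.00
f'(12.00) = 32.00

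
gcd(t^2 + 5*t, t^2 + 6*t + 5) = t + 5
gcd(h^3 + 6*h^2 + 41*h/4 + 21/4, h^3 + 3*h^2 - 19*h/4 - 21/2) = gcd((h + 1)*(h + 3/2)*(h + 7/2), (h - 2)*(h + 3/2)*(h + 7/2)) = h^2 + 5*h + 21/4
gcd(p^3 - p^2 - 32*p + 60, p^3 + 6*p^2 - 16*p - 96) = p + 6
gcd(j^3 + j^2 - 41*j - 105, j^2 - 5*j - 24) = j + 3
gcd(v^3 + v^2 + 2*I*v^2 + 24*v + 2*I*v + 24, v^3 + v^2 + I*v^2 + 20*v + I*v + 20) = v^2 + v*(1 - 4*I) - 4*I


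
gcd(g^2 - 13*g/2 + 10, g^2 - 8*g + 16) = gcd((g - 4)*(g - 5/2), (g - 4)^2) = g - 4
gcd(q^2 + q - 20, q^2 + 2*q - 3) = 1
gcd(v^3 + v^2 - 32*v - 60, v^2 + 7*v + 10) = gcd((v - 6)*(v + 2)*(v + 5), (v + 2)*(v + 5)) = v^2 + 7*v + 10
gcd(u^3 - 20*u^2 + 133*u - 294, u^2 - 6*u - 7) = u - 7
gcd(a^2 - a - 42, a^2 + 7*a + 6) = a + 6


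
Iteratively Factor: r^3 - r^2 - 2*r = (r - 2)*(r^2 + r) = (r - 2)*(r + 1)*(r)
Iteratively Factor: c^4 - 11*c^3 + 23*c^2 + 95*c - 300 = (c + 3)*(c^3 - 14*c^2 + 65*c - 100) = (c - 4)*(c + 3)*(c^2 - 10*c + 25) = (c - 5)*(c - 4)*(c + 3)*(c - 5)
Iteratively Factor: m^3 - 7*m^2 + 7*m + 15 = (m - 3)*(m^2 - 4*m - 5) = (m - 5)*(m - 3)*(m + 1)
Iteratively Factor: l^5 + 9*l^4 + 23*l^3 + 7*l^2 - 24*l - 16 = (l - 1)*(l^4 + 10*l^3 + 33*l^2 + 40*l + 16) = (l - 1)*(l + 4)*(l^3 + 6*l^2 + 9*l + 4) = (l - 1)*(l + 1)*(l + 4)*(l^2 + 5*l + 4) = (l - 1)*(l + 1)*(l + 4)^2*(l + 1)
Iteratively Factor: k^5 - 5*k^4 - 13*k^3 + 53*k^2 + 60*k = (k + 3)*(k^4 - 8*k^3 + 11*k^2 + 20*k) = (k + 1)*(k + 3)*(k^3 - 9*k^2 + 20*k) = (k - 5)*(k + 1)*(k + 3)*(k^2 - 4*k) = k*(k - 5)*(k + 1)*(k + 3)*(k - 4)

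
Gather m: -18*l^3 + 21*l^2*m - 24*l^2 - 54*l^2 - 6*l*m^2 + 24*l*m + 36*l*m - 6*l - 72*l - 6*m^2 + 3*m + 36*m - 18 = -18*l^3 - 78*l^2 - 78*l + m^2*(-6*l - 6) + m*(21*l^2 + 60*l + 39) - 18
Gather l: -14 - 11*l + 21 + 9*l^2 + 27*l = 9*l^2 + 16*l + 7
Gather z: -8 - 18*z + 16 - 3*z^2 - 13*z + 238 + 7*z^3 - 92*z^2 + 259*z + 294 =7*z^3 - 95*z^2 + 228*z + 540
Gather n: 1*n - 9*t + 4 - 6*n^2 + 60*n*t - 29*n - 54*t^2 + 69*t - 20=-6*n^2 + n*(60*t - 28) - 54*t^2 + 60*t - 16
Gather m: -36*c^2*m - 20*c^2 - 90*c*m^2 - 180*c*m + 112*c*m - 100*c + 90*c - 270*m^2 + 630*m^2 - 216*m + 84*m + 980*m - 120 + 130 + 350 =-20*c^2 - 10*c + m^2*(360 - 90*c) + m*(-36*c^2 - 68*c + 848) + 360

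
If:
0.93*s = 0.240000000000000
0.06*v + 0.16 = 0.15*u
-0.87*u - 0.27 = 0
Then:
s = 0.26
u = -0.31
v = -3.44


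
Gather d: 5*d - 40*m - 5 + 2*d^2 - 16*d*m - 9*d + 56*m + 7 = 2*d^2 + d*(-16*m - 4) + 16*m + 2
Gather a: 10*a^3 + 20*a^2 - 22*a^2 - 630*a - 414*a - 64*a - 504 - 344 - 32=10*a^3 - 2*a^2 - 1108*a - 880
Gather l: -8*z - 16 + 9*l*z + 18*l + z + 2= l*(9*z + 18) - 7*z - 14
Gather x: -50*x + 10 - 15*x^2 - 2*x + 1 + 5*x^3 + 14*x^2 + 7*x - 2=5*x^3 - x^2 - 45*x + 9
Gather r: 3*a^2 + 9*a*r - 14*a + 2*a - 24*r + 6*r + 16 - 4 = 3*a^2 - 12*a + r*(9*a - 18) + 12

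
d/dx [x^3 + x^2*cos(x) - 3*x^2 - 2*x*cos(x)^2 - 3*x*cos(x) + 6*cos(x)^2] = -x^2*sin(x) + 3*x^2 + 3*x*sin(x) + 2*x*sin(2*x) + 2*x*cos(x) - 6*x - 6*sin(2*x) - 2*cos(x)^2 - 3*cos(x)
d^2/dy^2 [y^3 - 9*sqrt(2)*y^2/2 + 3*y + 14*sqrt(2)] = 6*y - 9*sqrt(2)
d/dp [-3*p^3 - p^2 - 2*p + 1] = -9*p^2 - 2*p - 2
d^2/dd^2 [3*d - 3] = 0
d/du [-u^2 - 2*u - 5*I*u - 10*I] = -2*u - 2 - 5*I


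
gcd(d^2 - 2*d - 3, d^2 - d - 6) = d - 3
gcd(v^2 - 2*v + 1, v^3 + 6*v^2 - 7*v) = v - 1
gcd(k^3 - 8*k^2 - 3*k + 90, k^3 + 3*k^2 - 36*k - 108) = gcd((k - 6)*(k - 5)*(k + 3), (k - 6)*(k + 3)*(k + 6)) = k^2 - 3*k - 18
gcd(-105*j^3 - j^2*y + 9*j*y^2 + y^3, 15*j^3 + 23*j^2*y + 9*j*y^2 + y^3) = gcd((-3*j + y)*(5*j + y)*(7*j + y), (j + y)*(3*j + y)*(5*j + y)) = 5*j + y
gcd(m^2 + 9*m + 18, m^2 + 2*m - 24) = m + 6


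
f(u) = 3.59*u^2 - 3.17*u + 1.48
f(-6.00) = 149.74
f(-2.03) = 22.71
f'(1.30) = 6.16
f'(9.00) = 61.45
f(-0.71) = 5.54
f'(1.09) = 4.66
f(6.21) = 120.24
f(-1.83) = 19.30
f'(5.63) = 37.25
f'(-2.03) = -17.75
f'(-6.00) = -46.25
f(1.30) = 3.43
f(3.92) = 44.22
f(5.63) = 97.42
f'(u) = 7.18*u - 3.17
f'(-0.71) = -8.27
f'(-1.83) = -16.31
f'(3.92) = 24.98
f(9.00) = 263.74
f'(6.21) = 41.42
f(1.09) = 2.29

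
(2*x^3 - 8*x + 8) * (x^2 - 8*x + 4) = 2*x^5 - 16*x^4 + 72*x^2 - 96*x + 32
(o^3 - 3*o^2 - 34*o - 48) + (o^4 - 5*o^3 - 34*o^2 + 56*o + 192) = o^4 - 4*o^3 - 37*o^2 + 22*o + 144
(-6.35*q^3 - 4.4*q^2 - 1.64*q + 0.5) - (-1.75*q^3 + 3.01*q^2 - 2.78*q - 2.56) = -4.6*q^3 - 7.41*q^2 + 1.14*q + 3.06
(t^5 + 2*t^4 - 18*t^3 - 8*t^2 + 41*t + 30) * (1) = t^5 + 2*t^4 - 18*t^3 - 8*t^2 + 41*t + 30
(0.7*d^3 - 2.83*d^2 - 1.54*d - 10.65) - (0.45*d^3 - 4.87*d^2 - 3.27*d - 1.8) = 0.25*d^3 + 2.04*d^2 + 1.73*d - 8.85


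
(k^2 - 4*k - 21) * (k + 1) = k^3 - 3*k^2 - 25*k - 21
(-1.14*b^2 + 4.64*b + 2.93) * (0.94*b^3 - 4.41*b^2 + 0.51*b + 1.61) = -1.0716*b^5 + 9.389*b^4 - 18.2896*b^3 - 12.3903*b^2 + 8.9647*b + 4.7173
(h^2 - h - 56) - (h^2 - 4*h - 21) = 3*h - 35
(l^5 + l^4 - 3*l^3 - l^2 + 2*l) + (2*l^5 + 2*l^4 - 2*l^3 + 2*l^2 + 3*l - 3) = 3*l^5 + 3*l^4 - 5*l^3 + l^2 + 5*l - 3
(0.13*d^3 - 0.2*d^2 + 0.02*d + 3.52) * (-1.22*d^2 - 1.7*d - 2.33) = -0.1586*d^5 + 0.023*d^4 + 0.0127*d^3 - 3.8624*d^2 - 6.0306*d - 8.2016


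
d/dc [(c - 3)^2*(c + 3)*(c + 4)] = 4*c^3 + 3*c^2 - 42*c - 9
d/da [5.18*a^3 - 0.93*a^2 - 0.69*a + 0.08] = 15.54*a^2 - 1.86*a - 0.69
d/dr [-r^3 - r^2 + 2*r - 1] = -3*r^2 - 2*r + 2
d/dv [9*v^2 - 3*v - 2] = 18*v - 3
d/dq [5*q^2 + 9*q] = 10*q + 9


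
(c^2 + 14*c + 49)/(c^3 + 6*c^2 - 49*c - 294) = (c + 7)/(c^2 - c - 42)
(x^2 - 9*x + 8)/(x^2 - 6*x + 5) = (x - 8)/(x - 5)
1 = 1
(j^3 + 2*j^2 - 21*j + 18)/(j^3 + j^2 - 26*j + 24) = (j - 3)/(j - 4)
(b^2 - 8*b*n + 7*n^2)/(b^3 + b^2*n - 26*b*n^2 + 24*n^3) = (b - 7*n)/(b^2 + 2*b*n - 24*n^2)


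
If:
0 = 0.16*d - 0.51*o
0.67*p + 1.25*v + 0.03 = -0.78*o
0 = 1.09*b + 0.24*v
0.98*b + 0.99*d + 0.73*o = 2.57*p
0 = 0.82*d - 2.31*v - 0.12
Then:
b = 0.01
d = 0.03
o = 0.01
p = 0.02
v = -0.04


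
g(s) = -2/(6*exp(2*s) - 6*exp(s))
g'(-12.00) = -54251.60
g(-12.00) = 54251.93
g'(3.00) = 0.00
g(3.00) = 0.00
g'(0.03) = 370.02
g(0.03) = -10.62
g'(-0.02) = 832.97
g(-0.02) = 17.17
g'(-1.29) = -1.04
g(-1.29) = 1.67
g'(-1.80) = -1.94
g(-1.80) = 2.42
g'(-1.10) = -0.75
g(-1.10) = 1.50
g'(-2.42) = -3.71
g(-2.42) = 4.11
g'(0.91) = 0.24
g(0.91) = -0.09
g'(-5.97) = -130.50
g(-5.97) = 130.84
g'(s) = -2*(-12*exp(2*s) + 6*exp(s))/(6*exp(2*s) - 6*exp(s))^2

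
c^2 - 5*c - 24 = (c - 8)*(c + 3)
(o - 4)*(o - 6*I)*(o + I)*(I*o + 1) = I*o^4 + 6*o^3 - 4*I*o^3 - 24*o^2 + I*o^2 + 6*o - 4*I*o - 24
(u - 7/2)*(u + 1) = u^2 - 5*u/2 - 7/2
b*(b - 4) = b^2 - 4*b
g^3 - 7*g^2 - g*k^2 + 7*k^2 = (g - 7)*(g - k)*(g + k)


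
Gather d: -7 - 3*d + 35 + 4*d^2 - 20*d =4*d^2 - 23*d + 28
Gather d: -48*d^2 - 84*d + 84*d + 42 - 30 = 12 - 48*d^2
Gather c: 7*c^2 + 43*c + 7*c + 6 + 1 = 7*c^2 + 50*c + 7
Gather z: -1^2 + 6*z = 6*z - 1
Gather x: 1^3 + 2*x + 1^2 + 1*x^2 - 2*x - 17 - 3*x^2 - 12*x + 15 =-2*x^2 - 12*x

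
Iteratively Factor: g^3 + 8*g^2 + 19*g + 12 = (g + 4)*(g^2 + 4*g + 3) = (g + 1)*(g + 4)*(g + 3)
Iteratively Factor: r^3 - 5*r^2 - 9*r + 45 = (r - 3)*(r^2 - 2*r - 15) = (r - 3)*(r + 3)*(r - 5)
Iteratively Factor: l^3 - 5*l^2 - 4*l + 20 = (l + 2)*(l^2 - 7*l + 10) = (l - 5)*(l + 2)*(l - 2)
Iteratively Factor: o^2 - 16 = (o + 4)*(o - 4)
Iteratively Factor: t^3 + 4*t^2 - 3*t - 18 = (t + 3)*(t^2 + t - 6) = (t + 3)^2*(t - 2)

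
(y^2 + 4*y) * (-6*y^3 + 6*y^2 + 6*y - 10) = -6*y^5 - 18*y^4 + 30*y^3 + 14*y^2 - 40*y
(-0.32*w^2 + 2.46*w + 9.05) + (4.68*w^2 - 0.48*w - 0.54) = 4.36*w^2 + 1.98*w + 8.51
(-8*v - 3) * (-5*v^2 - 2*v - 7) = 40*v^3 + 31*v^2 + 62*v + 21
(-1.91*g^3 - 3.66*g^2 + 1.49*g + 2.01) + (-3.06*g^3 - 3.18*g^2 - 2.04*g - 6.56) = -4.97*g^3 - 6.84*g^2 - 0.55*g - 4.55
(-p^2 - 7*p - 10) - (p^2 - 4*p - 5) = -2*p^2 - 3*p - 5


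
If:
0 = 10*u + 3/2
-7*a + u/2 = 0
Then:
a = -3/280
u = -3/20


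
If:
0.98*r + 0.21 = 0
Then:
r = -0.21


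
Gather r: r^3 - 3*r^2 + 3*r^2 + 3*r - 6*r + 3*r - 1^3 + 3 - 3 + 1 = r^3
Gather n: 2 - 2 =0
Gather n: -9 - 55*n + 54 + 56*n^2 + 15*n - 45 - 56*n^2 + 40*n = 0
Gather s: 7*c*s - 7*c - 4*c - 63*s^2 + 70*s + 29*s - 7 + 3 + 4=-11*c - 63*s^2 + s*(7*c + 99)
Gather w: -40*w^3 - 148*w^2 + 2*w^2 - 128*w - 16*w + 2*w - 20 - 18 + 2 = -40*w^3 - 146*w^2 - 142*w - 36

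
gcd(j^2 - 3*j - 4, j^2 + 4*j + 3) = j + 1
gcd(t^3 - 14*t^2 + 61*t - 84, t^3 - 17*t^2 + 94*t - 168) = t^2 - 11*t + 28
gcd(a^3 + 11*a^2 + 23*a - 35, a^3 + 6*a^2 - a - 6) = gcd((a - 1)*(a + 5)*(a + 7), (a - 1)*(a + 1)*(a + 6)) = a - 1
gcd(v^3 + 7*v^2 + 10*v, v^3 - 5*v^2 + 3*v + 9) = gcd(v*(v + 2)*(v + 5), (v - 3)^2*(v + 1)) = 1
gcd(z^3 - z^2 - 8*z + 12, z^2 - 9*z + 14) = z - 2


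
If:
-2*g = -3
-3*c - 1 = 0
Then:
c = -1/3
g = 3/2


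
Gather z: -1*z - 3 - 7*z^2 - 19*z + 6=-7*z^2 - 20*z + 3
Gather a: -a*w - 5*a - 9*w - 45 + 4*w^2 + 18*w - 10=a*(-w - 5) + 4*w^2 + 9*w - 55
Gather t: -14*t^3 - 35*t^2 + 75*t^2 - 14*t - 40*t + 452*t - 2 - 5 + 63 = -14*t^3 + 40*t^2 + 398*t + 56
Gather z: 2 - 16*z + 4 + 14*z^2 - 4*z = 14*z^2 - 20*z + 6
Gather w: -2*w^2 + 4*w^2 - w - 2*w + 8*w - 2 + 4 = 2*w^2 + 5*w + 2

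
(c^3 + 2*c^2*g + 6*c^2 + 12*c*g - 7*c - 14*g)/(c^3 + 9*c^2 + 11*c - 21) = (c + 2*g)/(c + 3)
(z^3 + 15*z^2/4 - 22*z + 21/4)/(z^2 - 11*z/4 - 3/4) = (4*z^2 + 27*z - 7)/(4*z + 1)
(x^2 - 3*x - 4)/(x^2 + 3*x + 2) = (x - 4)/(x + 2)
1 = 1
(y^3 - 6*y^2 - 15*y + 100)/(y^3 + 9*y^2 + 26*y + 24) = (y^2 - 10*y + 25)/(y^2 + 5*y + 6)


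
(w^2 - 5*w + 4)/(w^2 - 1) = (w - 4)/(w + 1)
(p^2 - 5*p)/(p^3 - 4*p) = (p - 5)/(p^2 - 4)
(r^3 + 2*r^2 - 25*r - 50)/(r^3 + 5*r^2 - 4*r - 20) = (r - 5)/(r - 2)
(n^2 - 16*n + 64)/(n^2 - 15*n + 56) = (n - 8)/(n - 7)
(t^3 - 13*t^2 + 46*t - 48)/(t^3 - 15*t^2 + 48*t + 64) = (t^2 - 5*t + 6)/(t^2 - 7*t - 8)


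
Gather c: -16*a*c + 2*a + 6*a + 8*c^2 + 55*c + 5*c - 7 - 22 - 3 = 8*a + 8*c^2 + c*(60 - 16*a) - 32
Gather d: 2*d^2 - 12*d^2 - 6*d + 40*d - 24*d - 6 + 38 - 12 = -10*d^2 + 10*d + 20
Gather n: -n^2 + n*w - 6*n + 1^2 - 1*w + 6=-n^2 + n*(w - 6) - w + 7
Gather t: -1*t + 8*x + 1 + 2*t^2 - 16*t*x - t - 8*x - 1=2*t^2 + t*(-16*x - 2)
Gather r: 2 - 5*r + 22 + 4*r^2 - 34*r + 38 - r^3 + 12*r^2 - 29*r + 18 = -r^3 + 16*r^2 - 68*r + 80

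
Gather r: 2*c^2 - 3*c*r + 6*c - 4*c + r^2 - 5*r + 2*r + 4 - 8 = 2*c^2 + 2*c + r^2 + r*(-3*c - 3) - 4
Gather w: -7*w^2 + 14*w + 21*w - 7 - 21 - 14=-7*w^2 + 35*w - 42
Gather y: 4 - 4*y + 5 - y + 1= 10 - 5*y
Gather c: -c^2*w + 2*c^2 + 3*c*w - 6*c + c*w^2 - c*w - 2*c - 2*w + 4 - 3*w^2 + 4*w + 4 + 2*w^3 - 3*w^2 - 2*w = c^2*(2 - w) + c*(w^2 + 2*w - 8) + 2*w^3 - 6*w^2 + 8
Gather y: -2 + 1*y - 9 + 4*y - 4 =5*y - 15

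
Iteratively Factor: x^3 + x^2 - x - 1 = (x + 1)*(x^2 - 1) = (x - 1)*(x + 1)*(x + 1)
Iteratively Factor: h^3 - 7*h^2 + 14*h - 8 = (h - 1)*(h^2 - 6*h + 8) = (h - 4)*(h - 1)*(h - 2)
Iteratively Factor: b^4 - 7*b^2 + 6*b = (b)*(b^3 - 7*b + 6) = b*(b - 2)*(b^2 + 2*b - 3) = b*(b - 2)*(b - 1)*(b + 3)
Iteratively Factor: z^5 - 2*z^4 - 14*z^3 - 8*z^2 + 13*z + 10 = (z - 1)*(z^4 - z^3 - 15*z^2 - 23*z - 10) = (z - 1)*(z + 2)*(z^3 - 3*z^2 - 9*z - 5) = (z - 1)*(z + 1)*(z + 2)*(z^2 - 4*z - 5) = (z - 5)*(z - 1)*(z + 1)*(z + 2)*(z + 1)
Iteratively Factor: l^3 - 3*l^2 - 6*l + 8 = (l - 4)*(l^2 + l - 2) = (l - 4)*(l - 1)*(l + 2)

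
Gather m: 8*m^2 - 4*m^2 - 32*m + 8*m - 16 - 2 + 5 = 4*m^2 - 24*m - 13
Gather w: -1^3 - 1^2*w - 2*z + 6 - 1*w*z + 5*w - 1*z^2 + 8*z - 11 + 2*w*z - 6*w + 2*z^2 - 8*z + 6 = w*(z - 2) + z^2 - 2*z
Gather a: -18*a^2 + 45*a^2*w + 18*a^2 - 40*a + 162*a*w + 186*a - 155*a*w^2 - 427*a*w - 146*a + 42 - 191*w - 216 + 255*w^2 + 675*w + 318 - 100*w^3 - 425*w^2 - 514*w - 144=45*a^2*w + a*(-155*w^2 - 265*w) - 100*w^3 - 170*w^2 - 30*w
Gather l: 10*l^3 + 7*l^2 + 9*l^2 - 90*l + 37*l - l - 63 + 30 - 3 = 10*l^3 + 16*l^2 - 54*l - 36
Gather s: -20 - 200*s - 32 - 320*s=-520*s - 52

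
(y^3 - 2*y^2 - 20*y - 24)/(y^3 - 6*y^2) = 1 + 4/y + 4/y^2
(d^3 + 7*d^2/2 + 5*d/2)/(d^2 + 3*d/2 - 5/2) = d*(d + 1)/(d - 1)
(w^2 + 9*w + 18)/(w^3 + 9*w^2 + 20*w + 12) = (w + 3)/(w^2 + 3*w + 2)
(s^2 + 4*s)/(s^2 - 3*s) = (s + 4)/(s - 3)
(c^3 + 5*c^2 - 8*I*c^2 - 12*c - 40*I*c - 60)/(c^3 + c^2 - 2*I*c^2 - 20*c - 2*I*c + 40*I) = (c - 6*I)/(c - 4)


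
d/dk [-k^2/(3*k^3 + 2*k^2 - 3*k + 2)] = k*(3*k^3 + 3*k - 4)/(9*k^6 + 12*k^5 - 14*k^4 + 17*k^2 - 12*k + 4)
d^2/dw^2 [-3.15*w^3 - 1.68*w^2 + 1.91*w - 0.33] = -18.9*w - 3.36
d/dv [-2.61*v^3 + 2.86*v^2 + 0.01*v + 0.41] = -7.83*v^2 + 5.72*v + 0.01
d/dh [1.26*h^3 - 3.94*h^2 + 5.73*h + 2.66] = 3.78*h^2 - 7.88*h + 5.73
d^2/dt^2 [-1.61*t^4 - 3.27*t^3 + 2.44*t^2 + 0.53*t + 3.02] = -19.32*t^2 - 19.62*t + 4.88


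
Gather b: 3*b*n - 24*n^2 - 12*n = 3*b*n - 24*n^2 - 12*n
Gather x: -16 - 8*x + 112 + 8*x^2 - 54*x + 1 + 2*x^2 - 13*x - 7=10*x^2 - 75*x + 90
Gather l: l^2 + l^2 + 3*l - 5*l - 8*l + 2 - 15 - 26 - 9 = 2*l^2 - 10*l - 48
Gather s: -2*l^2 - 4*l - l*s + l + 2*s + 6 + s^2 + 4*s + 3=-2*l^2 - 3*l + s^2 + s*(6 - l) + 9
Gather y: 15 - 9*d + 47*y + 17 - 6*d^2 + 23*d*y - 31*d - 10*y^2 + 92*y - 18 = -6*d^2 - 40*d - 10*y^2 + y*(23*d + 139) + 14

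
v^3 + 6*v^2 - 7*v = v*(v - 1)*(v + 7)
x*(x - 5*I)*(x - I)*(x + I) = x^4 - 5*I*x^3 + x^2 - 5*I*x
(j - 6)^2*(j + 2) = j^3 - 10*j^2 + 12*j + 72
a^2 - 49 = (a - 7)*(a + 7)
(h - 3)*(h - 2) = h^2 - 5*h + 6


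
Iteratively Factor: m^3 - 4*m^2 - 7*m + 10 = (m + 2)*(m^2 - 6*m + 5) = (m - 1)*(m + 2)*(m - 5)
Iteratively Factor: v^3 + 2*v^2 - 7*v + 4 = (v + 4)*(v^2 - 2*v + 1) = (v - 1)*(v + 4)*(v - 1)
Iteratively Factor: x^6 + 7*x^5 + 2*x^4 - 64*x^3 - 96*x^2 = (x + 4)*(x^5 + 3*x^4 - 10*x^3 - 24*x^2) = (x + 4)^2*(x^4 - x^3 - 6*x^2) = (x + 2)*(x + 4)^2*(x^3 - 3*x^2) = (x - 3)*(x + 2)*(x + 4)^2*(x^2) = x*(x - 3)*(x + 2)*(x + 4)^2*(x)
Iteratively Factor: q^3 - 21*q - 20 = (q - 5)*(q^2 + 5*q + 4) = (q - 5)*(q + 4)*(q + 1)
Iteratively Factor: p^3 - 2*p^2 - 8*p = (p - 4)*(p^2 + 2*p) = p*(p - 4)*(p + 2)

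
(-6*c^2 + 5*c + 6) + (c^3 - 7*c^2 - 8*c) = c^3 - 13*c^2 - 3*c + 6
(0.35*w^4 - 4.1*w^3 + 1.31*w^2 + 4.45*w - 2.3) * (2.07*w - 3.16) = 0.7245*w^5 - 9.593*w^4 + 15.6677*w^3 + 5.0719*w^2 - 18.823*w + 7.268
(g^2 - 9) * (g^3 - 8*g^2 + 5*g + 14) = g^5 - 8*g^4 - 4*g^3 + 86*g^2 - 45*g - 126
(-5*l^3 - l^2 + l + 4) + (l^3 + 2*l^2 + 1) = -4*l^3 + l^2 + l + 5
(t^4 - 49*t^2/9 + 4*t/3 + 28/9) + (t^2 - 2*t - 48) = t^4 - 40*t^2/9 - 2*t/3 - 404/9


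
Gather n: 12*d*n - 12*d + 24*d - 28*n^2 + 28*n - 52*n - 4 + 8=12*d - 28*n^2 + n*(12*d - 24) + 4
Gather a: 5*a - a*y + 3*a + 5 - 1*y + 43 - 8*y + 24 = a*(8 - y) - 9*y + 72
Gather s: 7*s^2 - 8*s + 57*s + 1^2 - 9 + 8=7*s^2 + 49*s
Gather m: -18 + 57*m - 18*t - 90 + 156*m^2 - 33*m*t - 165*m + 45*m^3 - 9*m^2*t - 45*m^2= 45*m^3 + m^2*(111 - 9*t) + m*(-33*t - 108) - 18*t - 108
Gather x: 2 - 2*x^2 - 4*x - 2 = -2*x^2 - 4*x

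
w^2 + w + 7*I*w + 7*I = (w + 1)*(w + 7*I)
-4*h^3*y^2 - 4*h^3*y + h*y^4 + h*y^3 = y*(-2*h + y)*(2*h + y)*(h*y + h)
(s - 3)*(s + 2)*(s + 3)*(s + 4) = s^4 + 6*s^3 - s^2 - 54*s - 72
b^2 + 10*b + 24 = (b + 4)*(b + 6)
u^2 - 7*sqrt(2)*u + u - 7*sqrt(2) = (u + 1)*(u - 7*sqrt(2))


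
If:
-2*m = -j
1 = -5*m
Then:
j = -2/5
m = -1/5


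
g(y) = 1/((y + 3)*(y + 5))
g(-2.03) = 0.35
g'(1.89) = -0.01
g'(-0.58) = -0.06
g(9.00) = 0.01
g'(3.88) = -0.00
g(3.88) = 0.02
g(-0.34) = 0.08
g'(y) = -1/((y + 3)*(y + 5)^2) - 1/((y + 3)^2*(y + 5)) = 2*(-y - 4)/(y^4 + 16*y^3 + 94*y^2 + 240*y + 225)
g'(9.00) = 0.00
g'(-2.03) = -0.47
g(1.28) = 0.04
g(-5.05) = 9.76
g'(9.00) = 0.00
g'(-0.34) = -0.05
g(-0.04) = 0.07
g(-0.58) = 0.09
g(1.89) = 0.03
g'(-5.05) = 199.88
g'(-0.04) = -0.04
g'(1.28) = -0.01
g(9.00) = 0.01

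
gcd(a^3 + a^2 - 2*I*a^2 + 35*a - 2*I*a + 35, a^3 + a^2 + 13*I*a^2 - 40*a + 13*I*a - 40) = a^2 + a*(1 + 5*I) + 5*I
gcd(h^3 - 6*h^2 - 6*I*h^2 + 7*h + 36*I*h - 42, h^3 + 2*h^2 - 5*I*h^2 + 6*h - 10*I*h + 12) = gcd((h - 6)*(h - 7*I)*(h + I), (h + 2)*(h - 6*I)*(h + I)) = h + I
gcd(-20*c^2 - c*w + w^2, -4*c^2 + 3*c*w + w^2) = 4*c + w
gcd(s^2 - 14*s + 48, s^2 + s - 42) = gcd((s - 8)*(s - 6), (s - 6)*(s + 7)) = s - 6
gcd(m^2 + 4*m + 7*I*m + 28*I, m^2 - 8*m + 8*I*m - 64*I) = 1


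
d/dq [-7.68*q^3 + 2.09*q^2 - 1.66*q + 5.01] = -23.04*q^2 + 4.18*q - 1.66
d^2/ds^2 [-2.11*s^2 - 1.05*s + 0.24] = -4.22000000000000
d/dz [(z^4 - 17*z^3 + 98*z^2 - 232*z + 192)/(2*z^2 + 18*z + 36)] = (z^5 + 5*z^4 - 117*z^3 + 98*z^2 + 1572*z - 2952)/(z^4 + 18*z^3 + 117*z^2 + 324*z + 324)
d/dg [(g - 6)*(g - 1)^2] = (g - 1)*(3*g - 13)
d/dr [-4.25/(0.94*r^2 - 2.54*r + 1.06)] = (7.99*r - 10.795)/(0.94*r^2 - 2.54*r + 1.06)^2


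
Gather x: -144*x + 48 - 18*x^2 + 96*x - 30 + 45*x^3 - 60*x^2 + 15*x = 45*x^3 - 78*x^2 - 33*x + 18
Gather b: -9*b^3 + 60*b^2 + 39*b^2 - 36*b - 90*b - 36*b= -9*b^3 + 99*b^2 - 162*b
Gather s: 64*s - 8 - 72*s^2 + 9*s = -72*s^2 + 73*s - 8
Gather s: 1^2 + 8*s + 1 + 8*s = 16*s + 2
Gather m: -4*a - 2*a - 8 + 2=-6*a - 6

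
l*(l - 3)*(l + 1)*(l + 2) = l^4 - 7*l^2 - 6*l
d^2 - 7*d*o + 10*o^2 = (d - 5*o)*(d - 2*o)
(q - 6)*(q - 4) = q^2 - 10*q + 24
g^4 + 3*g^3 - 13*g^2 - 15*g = g*(g - 3)*(g + 1)*(g + 5)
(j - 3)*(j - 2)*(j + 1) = j^3 - 4*j^2 + j + 6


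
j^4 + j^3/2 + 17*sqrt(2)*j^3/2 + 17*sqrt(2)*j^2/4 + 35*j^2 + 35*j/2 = j*(j + 1/2)*(j + 7*sqrt(2)/2)*(j + 5*sqrt(2))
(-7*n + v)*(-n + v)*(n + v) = 7*n^3 - n^2*v - 7*n*v^2 + v^3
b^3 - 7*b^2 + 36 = (b - 6)*(b - 3)*(b + 2)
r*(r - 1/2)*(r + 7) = r^3 + 13*r^2/2 - 7*r/2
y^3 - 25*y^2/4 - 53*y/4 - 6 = (y - 8)*(y + 3/4)*(y + 1)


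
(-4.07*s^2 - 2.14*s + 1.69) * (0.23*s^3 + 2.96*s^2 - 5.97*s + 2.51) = -0.9361*s^5 - 12.5394*s^4 + 18.3522*s^3 + 7.5625*s^2 - 15.4607*s + 4.2419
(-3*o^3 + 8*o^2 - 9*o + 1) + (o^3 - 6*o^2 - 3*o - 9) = -2*o^3 + 2*o^2 - 12*o - 8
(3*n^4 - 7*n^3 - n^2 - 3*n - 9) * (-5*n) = -15*n^5 + 35*n^4 + 5*n^3 + 15*n^2 + 45*n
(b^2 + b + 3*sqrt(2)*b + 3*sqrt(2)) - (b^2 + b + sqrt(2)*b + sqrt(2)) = 2*sqrt(2)*b + 2*sqrt(2)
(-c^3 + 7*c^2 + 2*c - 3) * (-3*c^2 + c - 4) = 3*c^5 - 22*c^4 + 5*c^3 - 17*c^2 - 11*c + 12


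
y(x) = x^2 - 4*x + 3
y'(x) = 2*x - 4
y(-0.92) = 7.53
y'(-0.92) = -5.84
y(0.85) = 0.32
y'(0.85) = -2.30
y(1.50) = -0.75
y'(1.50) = -1.00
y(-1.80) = 13.44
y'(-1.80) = -7.60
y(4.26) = 4.11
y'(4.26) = 4.52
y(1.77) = -0.95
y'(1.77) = -0.46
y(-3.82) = 32.87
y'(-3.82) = -11.64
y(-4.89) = 46.47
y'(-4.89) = -13.78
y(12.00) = 99.00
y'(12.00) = 20.00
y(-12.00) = 195.00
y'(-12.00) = -28.00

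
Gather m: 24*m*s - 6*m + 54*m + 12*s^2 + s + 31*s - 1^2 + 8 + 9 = m*(24*s + 48) + 12*s^2 + 32*s + 16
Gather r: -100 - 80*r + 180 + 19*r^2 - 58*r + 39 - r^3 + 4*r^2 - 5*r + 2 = -r^3 + 23*r^2 - 143*r + 121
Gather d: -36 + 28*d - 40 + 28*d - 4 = 56*d - 80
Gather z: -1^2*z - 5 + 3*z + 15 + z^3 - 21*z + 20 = z^3 - 19*z + 30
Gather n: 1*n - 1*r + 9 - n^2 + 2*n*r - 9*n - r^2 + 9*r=-n^2 + n*(2*r - 8) - r^2 + 8*r + 9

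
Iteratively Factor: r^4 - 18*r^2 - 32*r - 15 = (r + 1)*(r^3 - r^2 - 17*r - 15) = (r + 1)^2*(r^2 - 2*r - 15) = (r + 1)^2*(r + 3)*(r - 5)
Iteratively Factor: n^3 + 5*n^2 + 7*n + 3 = (n + 3)*(n^2 + 2*n + 1) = (n + 1)*(n + 3)*(n + 1)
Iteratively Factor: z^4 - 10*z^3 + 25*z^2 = (z)*(z^3 - 10*z^2 + 25*z) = z*(z - 5)*(z^2 - 5*z) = z*(z - 5)^2*(z)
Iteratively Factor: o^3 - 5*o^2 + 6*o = (o - 3)*(o^2 - 2*o) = (o - 3)*(o - 2)*(o)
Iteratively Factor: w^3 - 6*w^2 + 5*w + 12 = (w - 4)*(w^2 - 2*w - 3) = (w - 4)*(w - 3)*(w + 1)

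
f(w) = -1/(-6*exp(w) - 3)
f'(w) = -6*exp(w)/(-6*exp(w) - 3)^2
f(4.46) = 0.00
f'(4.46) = -0.00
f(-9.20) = 0.33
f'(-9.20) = -0.00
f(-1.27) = 0.21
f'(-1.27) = -0.08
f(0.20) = 0.10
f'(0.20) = -0.07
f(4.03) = 0.00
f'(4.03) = -0.00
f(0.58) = 0.07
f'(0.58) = -0.06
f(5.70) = 0.00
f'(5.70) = -0.00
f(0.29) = 0.09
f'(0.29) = -0.07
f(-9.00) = 0.33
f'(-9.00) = 0.00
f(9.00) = 0.00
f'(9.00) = 0.00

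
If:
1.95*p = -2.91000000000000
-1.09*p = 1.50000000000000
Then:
No Solution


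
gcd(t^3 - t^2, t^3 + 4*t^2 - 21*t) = t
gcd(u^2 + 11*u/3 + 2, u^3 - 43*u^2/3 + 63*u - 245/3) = 1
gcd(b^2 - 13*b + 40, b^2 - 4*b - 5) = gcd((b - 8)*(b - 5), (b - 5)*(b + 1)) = b - 5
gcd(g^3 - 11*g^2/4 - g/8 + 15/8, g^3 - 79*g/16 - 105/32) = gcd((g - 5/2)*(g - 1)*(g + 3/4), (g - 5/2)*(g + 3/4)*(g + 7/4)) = g^2 - 7*g/4 - 15/8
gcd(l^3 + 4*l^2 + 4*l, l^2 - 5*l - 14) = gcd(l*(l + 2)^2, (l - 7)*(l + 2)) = l + 2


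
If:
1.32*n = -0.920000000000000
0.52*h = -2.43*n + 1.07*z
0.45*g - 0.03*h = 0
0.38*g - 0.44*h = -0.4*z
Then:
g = -0.19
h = -2.87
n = -0.70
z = -2.98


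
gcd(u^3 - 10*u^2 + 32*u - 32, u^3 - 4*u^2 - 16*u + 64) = u^2 - 8*u + 16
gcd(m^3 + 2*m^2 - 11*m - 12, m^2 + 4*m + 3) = m + 1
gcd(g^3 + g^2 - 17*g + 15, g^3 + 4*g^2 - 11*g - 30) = g^2 + 2*g - 15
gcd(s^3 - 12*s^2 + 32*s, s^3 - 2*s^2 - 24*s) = s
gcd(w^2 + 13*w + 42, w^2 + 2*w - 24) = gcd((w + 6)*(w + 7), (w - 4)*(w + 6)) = w + 6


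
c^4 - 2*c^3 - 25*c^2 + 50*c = c*(c - 5)*(c - 2)*(c + 5)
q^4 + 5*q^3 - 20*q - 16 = (q - 2)*(q + 1)*(q + 2)*(q + 4)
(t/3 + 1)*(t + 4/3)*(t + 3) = t^3/3 + 22*t^2/9 + 17*t/3 + 4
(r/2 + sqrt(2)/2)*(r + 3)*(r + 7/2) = r^3/2 + sqrt(2)*r^2/2 + 13*r^2/4 + 13*sqrt(2)*r/4 + 21*r/4 + 21*sqrt(2)/4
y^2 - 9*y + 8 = (y - 8)*(y - 1)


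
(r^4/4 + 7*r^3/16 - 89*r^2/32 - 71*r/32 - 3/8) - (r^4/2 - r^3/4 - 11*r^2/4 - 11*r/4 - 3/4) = -r^4/4 + 11*r^3/16 - r^2/32 + 17*r/32 + 3/8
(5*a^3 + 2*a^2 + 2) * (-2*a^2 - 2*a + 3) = -10*a^5 - 14*a^4 + 11*a^3 + 2*a^2 - 4*a + 6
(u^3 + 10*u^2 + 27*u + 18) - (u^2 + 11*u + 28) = u^3 + 9*u^2 + 16*u - 10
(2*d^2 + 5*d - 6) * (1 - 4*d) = -8*d^3 - 18*d^2 + 29*d - 6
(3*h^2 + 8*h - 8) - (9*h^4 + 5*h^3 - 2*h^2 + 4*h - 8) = -9*h^4 - 5*h^3 + 5*h^2 + 4*h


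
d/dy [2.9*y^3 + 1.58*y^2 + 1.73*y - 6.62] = 8.7*y^2 + 3.16*y + 1.73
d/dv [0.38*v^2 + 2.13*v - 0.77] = 0.76*v + 2.13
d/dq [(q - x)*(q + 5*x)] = 2*q + 4*x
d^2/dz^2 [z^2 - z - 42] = 2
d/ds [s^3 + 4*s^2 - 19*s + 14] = 3*s^2 + 8*s - 19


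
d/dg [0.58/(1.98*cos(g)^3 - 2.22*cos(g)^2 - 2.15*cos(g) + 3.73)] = (3.4452*cos(g)^2 - 2.5752*cos(g) - 1.247)*sin(g)/(1.98*cos(g)^3 - 2.22*cos(g)^2 - 2.15*cos(g) + 3.73)^2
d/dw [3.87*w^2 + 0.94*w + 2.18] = 7.74*w + 0.94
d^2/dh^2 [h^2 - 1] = 2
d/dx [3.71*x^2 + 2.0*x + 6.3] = 7.42*x + 2.0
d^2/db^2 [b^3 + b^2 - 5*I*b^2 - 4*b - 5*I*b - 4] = 6*b + 2 - 10*I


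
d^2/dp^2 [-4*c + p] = 0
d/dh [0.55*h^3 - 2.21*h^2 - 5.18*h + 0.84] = 1.65*h^2 - 4.42*h - 5.18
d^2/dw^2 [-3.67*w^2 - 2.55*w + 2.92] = -7.34000000000000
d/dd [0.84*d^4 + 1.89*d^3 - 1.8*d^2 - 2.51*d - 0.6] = 3.36*d^3 + 5.67*d^2 - 3.6*d - 2.51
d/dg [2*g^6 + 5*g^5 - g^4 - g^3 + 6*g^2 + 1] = g*(12*g^4 + 25*g^3 - 4*g^2 - 3*g + 12)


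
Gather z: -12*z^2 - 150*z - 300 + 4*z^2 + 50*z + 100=-8*z^2 - 100*z - 200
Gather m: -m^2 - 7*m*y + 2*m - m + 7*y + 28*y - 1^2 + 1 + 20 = -m^2 + m*(1 - 7*y) + 35*y + 20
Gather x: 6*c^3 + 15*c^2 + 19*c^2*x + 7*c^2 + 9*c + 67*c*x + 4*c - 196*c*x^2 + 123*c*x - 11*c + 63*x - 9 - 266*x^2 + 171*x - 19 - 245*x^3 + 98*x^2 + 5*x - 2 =6*c^3 + 22*c^2 + 2*c - 245*x^3 + x^2*(-196*c - 168) + x*(19*c^2 + 190*c + 239) - 30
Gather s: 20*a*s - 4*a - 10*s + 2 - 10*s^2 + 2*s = -4*a - 10*s^2 + s*(20*a - 8) + 2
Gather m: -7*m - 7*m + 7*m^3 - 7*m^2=7*m^3 - 7*m^2 - 14*m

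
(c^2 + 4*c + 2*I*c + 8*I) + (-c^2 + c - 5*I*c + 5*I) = 5*c - 3*I*c + 13*I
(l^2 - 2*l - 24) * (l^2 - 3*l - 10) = l^4 - 5*l^3 - 28*l^2 + 92*l + 240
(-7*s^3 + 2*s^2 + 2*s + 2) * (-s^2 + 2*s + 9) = 7*s^5 - 16*s^4 - 61*s^3 + 20*s^2 + 22*s + 18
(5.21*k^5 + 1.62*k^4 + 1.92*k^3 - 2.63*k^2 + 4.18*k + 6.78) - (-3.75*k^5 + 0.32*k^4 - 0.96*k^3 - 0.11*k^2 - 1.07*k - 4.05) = 8.96*k^5 + 1.3*k^4 + 2.88*k^3 - 2.52*k^2 + 5.25*k + 10.83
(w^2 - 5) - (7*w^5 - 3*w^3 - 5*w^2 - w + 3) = -7*w^5 + 3*w^3 + 6*w^2 + w - 8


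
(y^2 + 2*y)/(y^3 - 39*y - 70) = y/(y^2 - 2*y - 35)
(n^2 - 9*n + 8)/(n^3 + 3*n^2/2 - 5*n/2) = 2*(n - 8)/(n*(2*n + 5))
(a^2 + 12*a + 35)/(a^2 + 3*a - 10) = (a + 7)/(a - 2)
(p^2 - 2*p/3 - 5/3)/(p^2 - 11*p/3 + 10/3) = (p + 1)/(p - 2)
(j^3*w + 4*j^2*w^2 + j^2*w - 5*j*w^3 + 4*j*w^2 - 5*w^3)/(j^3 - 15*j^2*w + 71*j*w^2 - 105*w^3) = w*(j^3 + 4*j^2*w + j^2 - 5*j*w^2 + 4*j*w - 5*w^2)/(j^3 - 15*j^2*w + 71*j*w^2 - 105*w^3)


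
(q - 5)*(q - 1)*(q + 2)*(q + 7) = q^4 + 3*q^3 - 35*q^2 - 39*q + 70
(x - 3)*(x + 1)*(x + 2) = x^3 - 7*x - 6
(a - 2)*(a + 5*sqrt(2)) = a^2 - 2*a + 5*sqrt(2)*a - 10*sqrt(2)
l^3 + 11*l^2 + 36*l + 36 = (l + 2)*(l + 3)*(l + 6)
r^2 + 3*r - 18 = (r - 3)*(r + 6)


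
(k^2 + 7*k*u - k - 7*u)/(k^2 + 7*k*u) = (k - 1)/k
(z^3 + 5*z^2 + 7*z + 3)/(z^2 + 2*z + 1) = z + 3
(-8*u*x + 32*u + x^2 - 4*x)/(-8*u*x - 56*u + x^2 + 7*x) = (x - 4)/(x + 7)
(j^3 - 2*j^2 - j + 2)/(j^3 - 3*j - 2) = (j - 1)/(j + 1)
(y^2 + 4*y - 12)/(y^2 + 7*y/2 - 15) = 2*(y - 2)/(2*y - 5)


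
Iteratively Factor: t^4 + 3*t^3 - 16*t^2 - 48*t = (t)*(t^3 + 3*t^2 - 16*t - 48) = t*(t + 3)*(t^2 - 16) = t*(t - 4)*(t + 3)*(t + 4)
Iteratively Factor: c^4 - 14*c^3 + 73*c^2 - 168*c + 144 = (c - 4)*(c^3 - 10*c^2 + 33*c - 36) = (c - 4)*(c - 3)*(c^2 - 7*c + 12) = (c - 4)*(c - 3)^2*(c - 4)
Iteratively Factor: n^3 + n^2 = (n)*(n^2 + n) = n^2*(n + 1)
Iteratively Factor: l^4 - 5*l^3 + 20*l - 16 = (l + 2)*(l^3 - 7*l^2 + 14*l - 8) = (l - 4)*(l + 2)*(l^2 - 3*l + 2) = (l - 4)*(l - 1)*(l + 2)*(l - 2)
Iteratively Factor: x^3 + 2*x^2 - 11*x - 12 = (x + 1)*(x^2 + x - 12) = (x - 3)*(x + 1)*(x + 4)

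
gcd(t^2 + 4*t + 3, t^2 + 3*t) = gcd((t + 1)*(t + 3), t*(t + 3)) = t + 3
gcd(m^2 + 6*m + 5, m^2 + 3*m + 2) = m + 1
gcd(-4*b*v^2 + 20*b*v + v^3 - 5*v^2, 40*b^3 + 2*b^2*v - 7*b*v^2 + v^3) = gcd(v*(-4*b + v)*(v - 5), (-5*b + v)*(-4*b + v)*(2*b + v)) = -4*b + v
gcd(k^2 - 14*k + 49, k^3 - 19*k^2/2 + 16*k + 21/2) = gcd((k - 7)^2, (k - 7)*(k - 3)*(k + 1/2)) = k - 7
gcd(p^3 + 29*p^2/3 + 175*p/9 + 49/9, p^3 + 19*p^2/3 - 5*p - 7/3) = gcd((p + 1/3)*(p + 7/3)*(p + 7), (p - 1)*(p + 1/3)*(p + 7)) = p^2 + 22*p/3 + 7/3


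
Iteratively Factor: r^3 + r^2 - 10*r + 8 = (r - 2)*(r^2 + 3*r - 4) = (r - 2)*(r + 4)*(r - 1)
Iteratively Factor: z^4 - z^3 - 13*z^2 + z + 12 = (z - 4)*(z^3 + 3*z^2 - z - 3) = (z - 4)*(z - 1)*(z^2 + 4*z + 3) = (z - 4)*(z - 1)*(z + 3)*(z + 1)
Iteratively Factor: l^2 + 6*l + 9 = (l + 3)*(l + 3)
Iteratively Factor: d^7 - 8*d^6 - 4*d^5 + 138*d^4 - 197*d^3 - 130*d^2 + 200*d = (d + 1)*(d^6 - 9*d^5 + 5*d^4 + 133*d^3 - 330*d^2 + 200*d) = (d - 2)*(d + 1)*(d^5 - 7*d^4 - 9*d^3 + 115*d^2 - 100*d) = (d - 5)*(d - 2)*(d + 1)*(d^4 - 2*d^3 - 19*d^2 + 20*d) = (d - 5)*(d - 2)*(d + 1)*(d + 4)*(d^3 - 6*d^2 + 5*d) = (d - 5)^2*(d - 2)*(d + 1)*(d + 4)*(d^2 - d) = d*(d - 5)^2*(d - 2)*(d + 1)*(d + 4)*(d - 1)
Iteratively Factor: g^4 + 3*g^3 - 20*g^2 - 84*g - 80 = (g + 4)*(g^3 - g^2 - 16*g - 20) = (g - 5)*(g + 4)*(g^2 + 4*g + 4) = (g - 5)*(g + 2)*(g + 4)*(g + 2)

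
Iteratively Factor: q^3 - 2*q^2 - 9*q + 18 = (q - 2)*(q^2 - 9) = (q - 3)*(q - 2)*(q + 3)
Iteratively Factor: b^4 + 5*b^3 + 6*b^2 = (b)*(b^3 + 5*b^2 + 6*b) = b^2*(b^2 + 5*b + 6) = b^2*(b + 3)*(b + 2)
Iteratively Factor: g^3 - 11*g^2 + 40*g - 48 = (g - 3)*(g^2 - 8*g + 16) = (g - 4)*(g - 3)*(g - 4)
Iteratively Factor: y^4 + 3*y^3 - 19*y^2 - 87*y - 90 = (y + 3)*(y^3 - 19*y - 30) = (y - 5)*(y + 3)*(y^2 + 5*y + 6) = (y - 5)*(y + 3)^2*(y + 2)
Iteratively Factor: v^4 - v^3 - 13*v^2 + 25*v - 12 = (v + 4)*(v^3 - 5*v^2 + 7*v - 3) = (v - 1)*(v + 4)*(v^2 - 4*v + 3) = (v - 1)^2*(v + 4)*(v - 3)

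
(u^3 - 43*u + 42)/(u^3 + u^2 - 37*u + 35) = (u - 6)/(u - 5)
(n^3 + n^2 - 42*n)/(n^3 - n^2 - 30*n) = (n + 7)/(n + 5)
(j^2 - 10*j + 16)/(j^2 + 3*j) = (j^2 - 10*j + 16)/(j*(j + 3))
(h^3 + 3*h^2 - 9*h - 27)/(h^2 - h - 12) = (h^2 - 9)/(h - 4)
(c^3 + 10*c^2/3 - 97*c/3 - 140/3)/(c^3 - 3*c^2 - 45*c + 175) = (c + 4/3)/(c - 5)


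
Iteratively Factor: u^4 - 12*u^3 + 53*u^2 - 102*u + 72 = (u - 3)*(u^3 - 9*u^2 + 26*u - 24) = (u - 3)^2*(u^2 - 6*u + 8) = (u - 4)*(u - 3)^2*(u - 2)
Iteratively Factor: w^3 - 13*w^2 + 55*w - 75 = (w - 3)*(w^2 - 10*w + 25) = (w - 5)*(w - 3)*(w - 5)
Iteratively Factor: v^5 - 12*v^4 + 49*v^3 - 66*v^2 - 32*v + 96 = (v + 1)*(v^4 - 13*v^3 + 62*v^2 - 128*v + 96) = (v - 3)*(v + 1)*(v^3 - 10*v^2 + 32*v - 32) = (v - 4)*(v - 3)*(v + 1)*(v^2 - 6*v + 8) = (v - 4)*(v - 3)*(v - 2)*(v + 1)*(v - 4)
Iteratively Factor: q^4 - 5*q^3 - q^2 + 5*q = (q - 5)*(q^3 - q) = q*(q - 5)*(q^2 - 1) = q*(q - 5)*(q + 1)*(q - 1)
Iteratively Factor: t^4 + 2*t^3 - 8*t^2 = (t + 4)*(t^3 - 2*t^2) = t*(t + 4)*(t^2 - 2*t) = t*(t - 2)*(t + 4)*(t)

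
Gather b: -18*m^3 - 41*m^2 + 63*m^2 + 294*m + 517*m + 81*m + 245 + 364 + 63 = -18*m^3 + 22*m^2 + 892*m + 672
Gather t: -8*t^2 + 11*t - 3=-8*t^2 + 11*t - 3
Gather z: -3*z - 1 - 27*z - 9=-30*z - 10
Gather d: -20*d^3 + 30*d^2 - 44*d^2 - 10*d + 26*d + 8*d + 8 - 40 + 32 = -20*d^3 - 14*d^2 + 24*d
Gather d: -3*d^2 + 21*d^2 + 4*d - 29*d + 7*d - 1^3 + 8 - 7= 18*d^2 - 18*d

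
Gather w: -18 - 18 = -36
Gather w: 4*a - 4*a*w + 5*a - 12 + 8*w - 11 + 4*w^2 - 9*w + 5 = 9*a + 4*w^2 + w*(-4*a - 1) - 18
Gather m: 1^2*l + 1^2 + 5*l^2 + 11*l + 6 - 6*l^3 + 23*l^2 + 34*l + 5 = -6*l^3 + 28*l^2 + 46*l + 12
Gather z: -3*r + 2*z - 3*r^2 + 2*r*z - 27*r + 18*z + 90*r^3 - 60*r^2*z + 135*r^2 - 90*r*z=90*r^3 + 132*r^2 - 30*r + z*(-60*r^2 - 88*r + 20)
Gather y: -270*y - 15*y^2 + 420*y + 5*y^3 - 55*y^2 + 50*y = 5*y^3 - 70*y^2 + 200*y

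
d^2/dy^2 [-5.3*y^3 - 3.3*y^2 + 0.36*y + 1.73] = -31.8*y - 6.6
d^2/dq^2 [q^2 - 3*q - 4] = 2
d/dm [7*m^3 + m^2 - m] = 21*m^2 + 2*m - 1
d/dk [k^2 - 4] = 2*k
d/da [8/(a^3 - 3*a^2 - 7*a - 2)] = 8*(-3*a^2 + 6*a + 7)/(-a^3 + 3*a^2 + 7*a + 2)^2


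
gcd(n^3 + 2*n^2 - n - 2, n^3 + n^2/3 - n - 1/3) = n^2 - 1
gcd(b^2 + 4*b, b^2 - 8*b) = b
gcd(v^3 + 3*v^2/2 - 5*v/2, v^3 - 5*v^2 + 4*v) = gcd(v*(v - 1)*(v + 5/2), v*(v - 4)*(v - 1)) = v^2 - v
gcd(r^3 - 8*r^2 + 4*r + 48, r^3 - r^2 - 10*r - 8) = r^2 - 2*r - 8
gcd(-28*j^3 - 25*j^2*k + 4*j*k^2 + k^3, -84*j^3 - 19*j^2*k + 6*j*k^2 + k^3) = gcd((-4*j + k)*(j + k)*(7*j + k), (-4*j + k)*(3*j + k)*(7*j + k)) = 28*j^2 - 3*j*k - k^2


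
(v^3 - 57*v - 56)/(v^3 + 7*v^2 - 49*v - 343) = (v^2 - 7*v - 8)/(v^2 - 49)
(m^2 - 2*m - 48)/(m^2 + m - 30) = (m - 8)/(m - 5)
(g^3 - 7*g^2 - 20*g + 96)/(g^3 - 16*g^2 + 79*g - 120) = (g + 4)/(g - 5)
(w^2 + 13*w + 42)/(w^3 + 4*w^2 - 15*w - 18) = (w + 7)/(w^2 - 2*w - 3)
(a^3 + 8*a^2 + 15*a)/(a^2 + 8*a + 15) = a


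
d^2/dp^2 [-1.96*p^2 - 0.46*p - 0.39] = -3.92000000000000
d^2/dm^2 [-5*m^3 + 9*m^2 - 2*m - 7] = 18 - 30*m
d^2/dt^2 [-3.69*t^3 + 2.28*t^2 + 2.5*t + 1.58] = 4.56 - 22.14*t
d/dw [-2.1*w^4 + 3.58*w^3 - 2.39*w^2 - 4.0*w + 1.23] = -8.4*w^3 + 10.74*w^2 - 4.78*w - 4.0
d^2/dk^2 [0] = 0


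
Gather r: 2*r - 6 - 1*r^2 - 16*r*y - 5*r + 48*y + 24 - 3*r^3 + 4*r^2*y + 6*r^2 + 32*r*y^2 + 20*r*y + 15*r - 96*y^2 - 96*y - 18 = -3*r^3 + r^2*(4*y + 5) + r*(32*y^2 + 4*y + 12) - 96*y^2 - 48*y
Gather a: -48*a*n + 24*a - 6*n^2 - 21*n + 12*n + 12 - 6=a*(24 - 48*n) - 6*n^2 - 9*n + 6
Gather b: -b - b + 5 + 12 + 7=24 - 2*b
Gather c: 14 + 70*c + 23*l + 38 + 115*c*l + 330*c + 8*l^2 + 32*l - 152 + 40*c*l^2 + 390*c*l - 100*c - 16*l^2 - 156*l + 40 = c*(40*l^2 + 505*l + 300) - 8*l^2 - 101*l - 60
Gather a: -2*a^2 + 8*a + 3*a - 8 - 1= -2*a^2 + 11*a - 9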